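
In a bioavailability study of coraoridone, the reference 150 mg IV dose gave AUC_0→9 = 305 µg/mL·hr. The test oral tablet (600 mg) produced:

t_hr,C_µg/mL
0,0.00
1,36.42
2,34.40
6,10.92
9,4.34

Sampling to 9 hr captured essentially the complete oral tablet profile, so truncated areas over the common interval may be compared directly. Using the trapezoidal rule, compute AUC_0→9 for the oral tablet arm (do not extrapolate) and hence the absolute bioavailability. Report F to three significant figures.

F = 0.137

Trapezoidal AUC_0→9 (oral tablet):
  [0→1]: (0.00+36.42)/2 × 1 = 18.21
  [1→2]: (36.42+34.40)/2 × 1 = 35.41
  [2→6]: (34.40+10.92)/2 × 4 = 90.64
  [6→9]: (10.92+4.34)/2 × 3 = 22.89
  Sum = 167.15 µg/mL·hr
F = (AUC_ev/D_ev)/(AUC_iv/D_iv) = (167.15/600)/(305/150) = 0.278583/2.03333 = 0.1370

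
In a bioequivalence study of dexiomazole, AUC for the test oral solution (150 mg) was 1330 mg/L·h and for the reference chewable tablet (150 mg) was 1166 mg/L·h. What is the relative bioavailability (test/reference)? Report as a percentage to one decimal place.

F_rel = (AUC_test/D_test) / (AUC_ref/D_ref)
      = (1330/150) / (1166/150)
      = 8.86667 / 7.77333 = 1.1407 = 114.07%

F_rel = 114.1%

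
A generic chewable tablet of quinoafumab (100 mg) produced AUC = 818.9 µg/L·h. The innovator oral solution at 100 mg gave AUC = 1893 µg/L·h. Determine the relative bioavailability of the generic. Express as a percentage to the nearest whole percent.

F_rel = 43%

F_rel = (AUC_test/D_test) / (AUC_ref/D_ref)
      = (818.9/100) / (1893/100)
      = 8.189 / 18.93 = 0.4326 = 43.26%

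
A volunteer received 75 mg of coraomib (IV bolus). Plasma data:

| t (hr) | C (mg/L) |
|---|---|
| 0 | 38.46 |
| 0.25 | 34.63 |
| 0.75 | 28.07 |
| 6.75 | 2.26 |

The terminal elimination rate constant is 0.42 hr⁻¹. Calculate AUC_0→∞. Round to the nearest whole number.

AUC = 121 mg/L·hr

Trapezoidal AUC_0→6.75:
  [0→0.25]: (38.46+34.63)/2 × 0.25 = 9.13625
  [0.25→0.75]: (34.63+28.07)/2 × 0.5 = 15.675
  [0.75→6.75]: (28.07+2.26)/2 × 6 = 90.99
  Sum = 115.80125 mg/L·hr
Extrapolated tail: C_last / k_e = 2.26 / 0.42 = 5.381
AUC_0→∞ = 115.80125 + 5.381 = 121.18225 mg/L·hr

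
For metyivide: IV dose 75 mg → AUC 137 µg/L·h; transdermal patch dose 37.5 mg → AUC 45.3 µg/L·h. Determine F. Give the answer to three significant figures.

F = (AUC_ev / D_ev) / (AUC_iv / D_iv)
  = (45.3/37.5) / (137/75)
  = 1.208 / 1.82667 = 0.6613

F = 0.661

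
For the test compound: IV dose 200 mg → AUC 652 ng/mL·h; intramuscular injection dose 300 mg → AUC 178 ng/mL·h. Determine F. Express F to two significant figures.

F = (AUC_ev / D_ev) / (AUC_iv / D_iv)
  = (178/300) / (652/200)
  = 0.593333 / 3.26 = 0.1820

F = 0.18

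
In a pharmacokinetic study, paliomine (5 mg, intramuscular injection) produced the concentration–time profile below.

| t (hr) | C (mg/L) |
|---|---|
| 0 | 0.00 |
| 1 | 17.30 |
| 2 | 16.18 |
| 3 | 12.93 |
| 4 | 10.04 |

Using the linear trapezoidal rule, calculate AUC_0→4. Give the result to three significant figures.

AUC = 51.4 mg/L·hr

Trapezoidal AUC_0→4:
  [0→1]: (0.00+17.30)/2 × 1 = 8.65
  [1→2]: (17.30+16.18)/2 × 1 = 16.74
  [2→3]: (16.18+12.93)/2 × 1 = 14.555
  [3→4]: (12.93+10.04)/2 × 1 = 11.485
  Sum = 51.43 mg/L·hr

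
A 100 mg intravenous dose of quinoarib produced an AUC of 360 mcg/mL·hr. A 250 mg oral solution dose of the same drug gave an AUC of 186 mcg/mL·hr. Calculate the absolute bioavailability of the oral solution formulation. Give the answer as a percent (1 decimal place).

F = 20.7%

F = (AUC_ev / D_ev) / (AUC_iv / D_iv)
  = (186/250) / (360/100)
  = 0.744 / 3.6 = 0.2067
  = 20.67%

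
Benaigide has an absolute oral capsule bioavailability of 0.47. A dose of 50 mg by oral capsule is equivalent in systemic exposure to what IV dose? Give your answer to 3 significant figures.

Systemic exposure from an extravascular dose = F × D_ev, so the equivalent IV dose is F × D_ev.
D_iv = F × D_ev = 0.47 × 50 = 23.5 mg

D_iv = 23.5 mg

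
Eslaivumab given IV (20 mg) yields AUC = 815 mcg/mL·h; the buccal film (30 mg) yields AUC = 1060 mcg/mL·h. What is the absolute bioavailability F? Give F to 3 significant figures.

F = 0.867

F = (AUC_ev / D_ev) / (AUC_iv / D_iv)
  = (1060/30) / (815/20)
  = 35.3333 / 40.75 = 0.8671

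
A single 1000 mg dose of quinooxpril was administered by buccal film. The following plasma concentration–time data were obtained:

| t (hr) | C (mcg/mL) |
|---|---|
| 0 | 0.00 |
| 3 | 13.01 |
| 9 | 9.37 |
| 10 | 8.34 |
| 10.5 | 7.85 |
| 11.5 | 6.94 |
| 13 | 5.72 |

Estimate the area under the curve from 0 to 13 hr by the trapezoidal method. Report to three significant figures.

Trapezoidal AUC_0→13:
  [0→3]: (0.00+13.01)/2 × 3 = 19.515
  [3→9]: (13.01+9.37)/2 × 6 = 67.14
  [9→10]: (9.37+8.34)/2 × 1 = 8.855
  [10→10.5]: (8.34+7.85)/2 × 0.5 = 4.0475
  [10.5→11.5]: (7.85+6.94)/2 × 1 = 7.395
  [11.5→13]: (6.94+5.72)/2 × 1.5 = 9.495
  Sum = 116.4475 mcg/mL·hr

AUC = 116 mcg/mL·hr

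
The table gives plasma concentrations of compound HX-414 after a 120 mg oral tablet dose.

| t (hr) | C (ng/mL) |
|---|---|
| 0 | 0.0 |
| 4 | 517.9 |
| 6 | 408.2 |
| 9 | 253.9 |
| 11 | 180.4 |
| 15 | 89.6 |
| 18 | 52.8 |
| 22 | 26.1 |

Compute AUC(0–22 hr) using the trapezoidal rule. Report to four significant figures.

AUC = 4301 ng/mL·hr

Trapezoidal AUC_0→22:
  [0→4]: (0.0+517.9)/2 × 4 = 1035.8
  [4→6]: (517.9+408.2)/2 × 2 = 926.1
  [6→9]: (408.2+253.9)/2 × 3 = 993.15
  [9→11]: (253.9+180.4)/2 × 2 = 434.3
  [11→15]: (180.4+89.6)/2 × 4 = 540.0
  [15→18]: (89.6+52.8)/2 × 3 = 213.6
  [18→22]: (52.8+26.1)/2 × 4 = 157.8
  Sum = 4300.75 ng/mL·hr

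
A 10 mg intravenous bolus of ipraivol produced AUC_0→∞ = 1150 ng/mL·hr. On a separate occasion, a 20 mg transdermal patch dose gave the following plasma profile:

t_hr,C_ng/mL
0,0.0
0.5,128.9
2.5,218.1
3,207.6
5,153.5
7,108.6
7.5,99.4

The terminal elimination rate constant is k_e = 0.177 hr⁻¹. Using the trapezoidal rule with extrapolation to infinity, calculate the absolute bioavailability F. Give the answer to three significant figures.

Trapezoidal AUC_0→7.5 (transdermal patch):
  [0→0.5]: (0.0+128.9)/2 × 0.5 = 32.225
  [0.5→2.5]: (128.9+218.1)/2 × 2 = 347.0
  [2.5→3]: (218.1+207.6)/2 × 0.5 = 106.425
  [3→5]: (207.6+153.5)/2 × 2 = 361.1
  [5→7]: (153.5+108.6)/2 × 2 = 262.1
  [7→7.5]: (108.6+99.4)/2 × 0.5 = 52.0
  Sum = 1160.85 ng/mL·hr
Tail: C_last/k_e = 99.4/0.177 = 561.582
AUC_0→∞ (transdermal patch) = 1160.85 + 561.582 = 1722.432 ng/mL·hr
F = (AUC_ev/D_ev)/(AUC_iv/D_iv) = (1722.432/20)/(1150/10) = 86.1216/115 = 0.7489

F = 0.749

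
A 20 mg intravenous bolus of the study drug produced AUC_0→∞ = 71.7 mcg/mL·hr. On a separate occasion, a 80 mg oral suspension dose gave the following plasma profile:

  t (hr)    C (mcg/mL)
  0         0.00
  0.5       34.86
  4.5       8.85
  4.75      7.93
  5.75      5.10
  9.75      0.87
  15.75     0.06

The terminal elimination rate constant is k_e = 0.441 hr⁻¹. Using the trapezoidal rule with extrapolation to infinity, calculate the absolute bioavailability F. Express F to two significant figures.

Trapezoidal AUC_0→15.75 (oral suspension):
  [0→0.5]: (0.00+34.86)/2 × 0.5 = 8.715
  [0.5→4.5]: (34.86+8.85)/2 × 4 = 87.42
  [4.5→4.75]: (8.85+7.93)/2 × 0.25 = 2.0975
  [4.75→5.75]: (7.93+5.10)/2 × 1 = 6.515
  [5.75→9.75]: (5.10+0.87)/2 × 4 = 11.94
  [9.75→15.75]: (0.87+0.06)/2 × 6 = 2.79
  Sum = 119.4775 mcg/mL·hr
Tail: C_last/k_e = 0.06/0.441 = 0.136
AUC_0→∞ (oral suspension) = 119.4775 + 0.136 = 119.6135 mcg/mL·hr
F = (AUC_ev/D_ev)/(AUC_iv/D_iv) = (119.6135/80)/(71.7/20) = 1.49517/3.585 = 0.4171

F = 0.42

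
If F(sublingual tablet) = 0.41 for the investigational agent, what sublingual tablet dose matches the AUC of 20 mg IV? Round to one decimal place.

For equal systemic exposure: F × D_ev = D_iv
D_ev = D_iv / F = 20 / 0.41 = 48.7805 mg

D_sublingual = 48.8 mg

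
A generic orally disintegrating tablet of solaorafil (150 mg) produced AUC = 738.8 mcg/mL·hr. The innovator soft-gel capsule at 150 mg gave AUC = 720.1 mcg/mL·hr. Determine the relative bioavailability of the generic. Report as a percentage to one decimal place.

F_rel = (AUC_test/D_test) / (AUC_ref/D_ref)
      = (738.8/150) / (720.1/150)
      = 4.92533 / 4.80067 = 1.0260 = 102.60%

F_rel = 102.6%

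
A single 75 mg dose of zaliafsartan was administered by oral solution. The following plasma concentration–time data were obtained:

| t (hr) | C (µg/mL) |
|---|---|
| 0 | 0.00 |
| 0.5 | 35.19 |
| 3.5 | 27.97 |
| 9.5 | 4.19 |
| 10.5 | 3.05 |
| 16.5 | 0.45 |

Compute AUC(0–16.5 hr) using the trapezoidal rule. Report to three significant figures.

Trapezoidal AUC_0→16.5:
  [0→0.5]: (0.00+35.19)/2 × 0.5 = 8.7975
  [0.5→3.5]: (35.19+27.97)/2 × 3 = 94.74
  [3.5→9.5]: (27.97+4.19)/2 × 6 = 96.48
  [9.5→10.5]: (4.19+3.05)/2 × 1 = 3.62
  [10.5→16.5]: (3.05+0.45)/2 × 6 = 10.5
  Sum = 214.1375 µg/mL·hr

AUC = 214 µg/mL·hr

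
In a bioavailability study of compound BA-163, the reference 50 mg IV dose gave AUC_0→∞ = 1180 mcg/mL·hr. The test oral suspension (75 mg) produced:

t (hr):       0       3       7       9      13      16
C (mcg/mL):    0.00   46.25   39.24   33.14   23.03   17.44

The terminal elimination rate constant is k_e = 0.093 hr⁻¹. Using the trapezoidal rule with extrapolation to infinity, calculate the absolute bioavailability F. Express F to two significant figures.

F = 0.38

Trapezoidal AUC_0→16 (oral suspension):
  [0→3]: (0.00+46.25)/2 × 3 = 69.375
  [3→7]: (46.25+39.24)/2 × 4 = 170.98
  [7→9]: (39.24+33.14)/2 × 2 = 72.38
  [9→13]: (33.14+23.03)/2 × 4 = 112.34
  [13→16]: (23.03+17.44)/2 × 3 = 60.705
  Sum = 485.78 mcg/mL·hr
Tail: C_last/k_e = 17.44/0.093 = 187.527
AUC_0→∞ (oral suspension) = 485.78 + 187.527 = 673.307 mcg/mL·hr
F = (AUC_ev/D_ev)/(AUC_iv/D_iv) = (673.307/75)/(1180/50) = 8.97743/23.6 = 0.3804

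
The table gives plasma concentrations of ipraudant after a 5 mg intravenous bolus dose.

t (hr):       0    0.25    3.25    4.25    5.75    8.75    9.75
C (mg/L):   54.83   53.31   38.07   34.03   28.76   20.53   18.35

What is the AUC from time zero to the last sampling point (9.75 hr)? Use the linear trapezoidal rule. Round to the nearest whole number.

AUC = 327 mg/L·hr

Trapezoidal AUC_0→9.75:
  [0→0.25]: (54.83+53.31)/2 × 0.25 = 13.5175
  [0.25→3.25]: (53.31+38.07)/2 × 3 = 137.07
  [3.25→4.25]: (38.07+34.03)/2 × 1 = 36.05
  [4.25→5.75]: (34.03+28.76)/2 × 1.5 = 47.0925
  [5.75→8.75]: (28.76+20.53)/2 × 3 = 73.935
  [8.75→9.75]: (20.53+18.35)/2 × 1 = 19.44
  Sum = 327.105 mg/L·hr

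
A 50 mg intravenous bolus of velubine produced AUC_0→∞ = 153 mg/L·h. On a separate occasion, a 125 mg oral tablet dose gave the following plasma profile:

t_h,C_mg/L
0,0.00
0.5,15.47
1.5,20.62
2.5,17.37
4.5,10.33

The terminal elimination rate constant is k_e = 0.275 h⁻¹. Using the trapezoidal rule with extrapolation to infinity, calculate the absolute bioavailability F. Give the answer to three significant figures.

F = 0.278

Trapezoidal AUC_0→4.5 (oral tablet):
  [0→0.5]: (0.00+15.47)/2 × 0.5 = 3.8675
  [0.5→1.5]: (15.47+20.62)/2 × 1 = 18.045
  [1.5→2.5]: (20.62+17.37)/2 × 1 = 18.995
  [2.5→4.5]: (17.37+10.33)/2 × 2 = 27.7
  Sum = 68.6075 mg/L·h
Tail: C_last/k_e = 10.33/0.275 = 37.564
AUC_0→∞ (oral tablet) = 68.6075 + 37.564 = 106.1715 mg/L·h
F = (AUC_ev/D_ev)/(AUC_iv/D_iv) = (106.1715/125)/(153/50) = 0.849372/3.06 = 0.2776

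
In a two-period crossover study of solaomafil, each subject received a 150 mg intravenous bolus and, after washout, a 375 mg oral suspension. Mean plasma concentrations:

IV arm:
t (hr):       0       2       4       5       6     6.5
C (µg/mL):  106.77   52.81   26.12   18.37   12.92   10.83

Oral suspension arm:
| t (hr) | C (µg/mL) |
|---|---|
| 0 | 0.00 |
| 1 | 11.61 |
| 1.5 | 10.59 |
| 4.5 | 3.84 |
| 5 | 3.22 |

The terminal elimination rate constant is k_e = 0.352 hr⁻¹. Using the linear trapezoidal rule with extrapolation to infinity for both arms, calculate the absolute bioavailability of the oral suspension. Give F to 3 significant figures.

F = 0.0561

Trapezoidal AUC_0→6.5 (IV):
  [0→2]: (106.77+52.81)/2 × 2 = 159.58
  [2→4]: (52.81+26.12)/2 × 2 = 78.93
  [4→5]: (26.12+18.37)/2 × 1 = 22.245
  [5→6]: (18.37+12.92)/2 × 1 = 15.645
  [6→6.5]: (12.92+10.83)/2 × 0.5 = 5.9375
  Sum = 282.3375 µg/mL·hr
IV tail: 10.83/0.352 = 30.767; AUC_iv,0→∞ = 282.3375 + 30.767 = 313.1045 µg/mL·hr
Trapezoidal AUC_0→5 (oral suspension):
  [0→1]: (0.00+11.61)/2 × 1 = 5.805
  [1→1.5]: (11.61+10.59)/2 × 0.5 = 5.55
  [1.5→4.5]: (10.59+3.84)/2 × 3 = 21.645
  [4.5→5]: (3.84+3.22)/2 × 0.5 = 1.765
  Sum = 34.765 µg/mL·hr
oral suspension tail: 3.22/0.352 = 9.148; AUC_ev,0→∞ = 34.765 + 9.148 = 43.913 µg/mL·hr
F = (AUC_ev/D_ev)/(AUC_iv/D_iv) = (43.913/375)/(313.1045/150) = 0.117101/2.08736 = 0.0561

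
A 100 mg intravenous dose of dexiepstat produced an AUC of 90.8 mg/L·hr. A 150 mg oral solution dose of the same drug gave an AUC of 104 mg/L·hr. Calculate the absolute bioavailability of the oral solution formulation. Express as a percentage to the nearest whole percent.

F = (AUC_ev / D_ev) / (AUC_iv / D_iv)
  = (104/150) / (90.8/100)
  = 0.693333 / 0.908 = 0.7636
  = 76.36%

F = 76%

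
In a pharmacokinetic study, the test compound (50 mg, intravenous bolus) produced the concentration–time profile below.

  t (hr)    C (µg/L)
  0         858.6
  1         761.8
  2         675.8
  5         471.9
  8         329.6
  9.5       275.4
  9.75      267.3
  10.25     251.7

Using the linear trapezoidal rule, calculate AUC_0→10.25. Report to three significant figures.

AUC = 5100 µg/L·hr

Trapezoidal AUC_0→10.25:
  [0→1]: (858.6+761.8)/2 × 1 = 810.2
  [1→2]: (761.8+675.8)/2 × 1 = 718.8
  [2→5]: (675.8+471.9)/2 × 3 = 1721.55
  [5→8]: (471.9+329.6)/2 × 3 = 1202.25
  [8→9.5]: (329.6+275.4)/2 × 1.5 = 453.75
  [9.5→9.75]: (275.4+267.3)/2 × 0.25 = 67.8375
  [9.75→10.25]: (267.3+251.7)/2 × 0.5 = 129.75
  Sum = 5104.1375 µg/L·hr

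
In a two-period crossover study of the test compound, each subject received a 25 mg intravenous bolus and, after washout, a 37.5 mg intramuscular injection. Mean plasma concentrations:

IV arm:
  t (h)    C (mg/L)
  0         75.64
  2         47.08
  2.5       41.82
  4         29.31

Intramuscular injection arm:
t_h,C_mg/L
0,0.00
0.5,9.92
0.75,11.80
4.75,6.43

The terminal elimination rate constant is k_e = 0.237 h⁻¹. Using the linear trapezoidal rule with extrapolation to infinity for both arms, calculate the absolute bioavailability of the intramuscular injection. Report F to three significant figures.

F = 0.142

Trapezoidal AUC_0→4 (IV):
  [0→2]: (75.64+47.08)/2 × 2 = 122.72
  [2→2.5]: (47.08+41.82)/2 × 0.5 = 22.225
  [2.5→4]: (41.82+29.31)/2 × 1.5 = 53.3475
  Sum = 198.2925 mg/L·h
IV tail: 29.31/0.237 = 123.671; AUC_iv,0→∞ = 198.2925 + 123.671 = 321.9635 mg/L·h
Trapezoidal AUC_0→4.75 (intramuscular injection):
  [0→0.5]: (0.00+9.92)/2 × 0.5 = 2.48
  [0.5→0.75]: (9.92+11.80)/2 × 0.25 = 2.715
  [0.75→4.75]: (11.80+6.43)/2 × 4 = 36.46
  Sum = 41.655 mg/L·h
intramuscular injection tail: 6.43/0.237 = 27.131; AUC_ev,0→∞ = 41.655 + 27.131 = 68.786 mg/L·h
F = (AUC_ev/D_ev)/(AUC_iv/D_iv) = (68.786/37.5)/(321.9635/25) = 1.83429/12.87854 = 0.1424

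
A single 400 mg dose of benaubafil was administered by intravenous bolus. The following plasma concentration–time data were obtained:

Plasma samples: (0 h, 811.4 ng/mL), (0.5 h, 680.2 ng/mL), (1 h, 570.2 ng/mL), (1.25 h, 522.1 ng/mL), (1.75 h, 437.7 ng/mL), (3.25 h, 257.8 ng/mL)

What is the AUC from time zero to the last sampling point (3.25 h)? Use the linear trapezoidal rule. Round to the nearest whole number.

AUC = 1584 ng/mL·h

Trapezoidal AUC_0→3.25:
  [0→0.5]: (811.4+680.2)/2 × 0.5 = 372.9
  [0.5→1]: (680.2+570.2)/2 × 0.5 = 312.6
  [1→1.25]: (570.2+522.1)/2 × 0.25 = 136.5375
  [1.25→1.75]: (522.1+437.7)/2 × 0.5 = 239.95
  [1.75→3.25]: (437.7+257.8)/2 × 1.5 = 521.625
  Sum = 1583.6125 ng/mL·h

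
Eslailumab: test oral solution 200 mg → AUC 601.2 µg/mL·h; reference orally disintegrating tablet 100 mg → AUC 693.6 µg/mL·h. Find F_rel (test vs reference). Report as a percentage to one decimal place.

F_rel = (AUC_test/D_test) / (AUC_ref/D_ref)
      = (601.2/200) / (693.6/100)
      = 3.006 / 6.936 = 0.4334 = 43.34%

F_rel = 43.3%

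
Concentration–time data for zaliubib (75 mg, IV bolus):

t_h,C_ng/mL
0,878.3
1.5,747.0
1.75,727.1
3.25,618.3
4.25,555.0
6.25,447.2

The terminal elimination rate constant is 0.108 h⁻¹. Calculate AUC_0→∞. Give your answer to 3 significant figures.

Trapezoidal AUC_0→6.25:
  [0→1.5]: (878.3+747.0)/2 × 1.5 = 1218.975
  [1.5→1.75]: (747.0+727.1)/2 × 0.25 = 184.2625
  [1.75→3.25]: (727.1+618.3)/2 × 1.5 = 1009.05
  [3.25→4.25]: (618.3+555.0)/2 × 1 = 586.65
  [4.25→6.25]: (555.0+447.2)/2 × 2 = 1002.2
  Sum = 4001.1375 ng/mL·h
Extrapolated tail: C_last / k_e = 447.2 / 0.108 = 4140.741
AUC_0→∞ = 4001.1375 + 4140.741 = 8141.8785 ng/mL·h

AUC = 8140 ng/mL·h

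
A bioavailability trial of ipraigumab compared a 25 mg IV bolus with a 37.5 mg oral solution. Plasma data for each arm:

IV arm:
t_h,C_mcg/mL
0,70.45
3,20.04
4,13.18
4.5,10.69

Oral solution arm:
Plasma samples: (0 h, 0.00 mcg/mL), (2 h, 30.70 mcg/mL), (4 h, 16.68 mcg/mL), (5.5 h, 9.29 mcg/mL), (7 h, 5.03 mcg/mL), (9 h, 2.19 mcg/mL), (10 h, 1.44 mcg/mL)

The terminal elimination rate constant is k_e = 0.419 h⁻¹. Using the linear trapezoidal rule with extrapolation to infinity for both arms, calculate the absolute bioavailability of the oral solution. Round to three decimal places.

F = 0.438

Trapezoidal AUC_0→4.5 (IV):
  [0→3]: (70.45+20.04)/2 × 3 = 135.735
  [3→4]: (20.04+13.18)/2 × 1 = 16.61
  [4→4.5]: (13.18+10.69)/2 × 0.5 = 5.9675
  Sum = 158.3125 mcg/mL·h
IV tail: 10.69/0.419 = 25.513; AUC_iv,0→∞ = 158.3125 + 25.513 = 183.8255 mcg/mL·h
Trapezoidal AUC_0→10 (oral solution):
  [0→2]: (0.00+30.70)/2 × 2 = 30.7
  [2→4]: (30.70+16.68)/2 × 2 = 47.38
  [4→5.5]: (16.68+9.29)/2 × 1.5 = 19.4775
  [5.5→7]: (9.29+5.03)/2 × 1.5 = 10.74
  [7→9]: (5.03+2.19)/2 × 2 = 7.22
  [9→10]: (2.19+1.44)/2 × 1 = 1.815
  Sum = 117.3325 mcg/mL·h
oral solution tail: 1.44/0.419 = 3.437; AUC_ev,0→∞ = 117.3325 + 3.437 = 120.7695 mcg/mL·h
F = (AUC_ev/D_ev)/(AUC_iv/D_iv) = (120.7695/37.5)/(183.8255/25) = 3.22052/7.35302 = 0.4380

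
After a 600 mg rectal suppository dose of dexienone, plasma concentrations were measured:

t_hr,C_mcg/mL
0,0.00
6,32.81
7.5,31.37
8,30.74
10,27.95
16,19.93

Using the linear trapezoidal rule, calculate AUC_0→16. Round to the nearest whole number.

Trapezoidal AUC_0→16:
  [0→6]: (0.00+32.81)/2 × 6 = 98.43
  [6→7.5]: (32.81+31.37)/2 × 1.5 = 48.135
  [7.5→8]: (31.37+30.74)/2 × 0.5 = 15.5275
  [8→10]: (30.74+27.95)/2 × 2 = 58.69
  [10→16]: (27.95+19.93)/2 × 6 = 143.64
  Sum = 364.4225 mcg/mL·hr

AUC = 364 mcg/mL·hr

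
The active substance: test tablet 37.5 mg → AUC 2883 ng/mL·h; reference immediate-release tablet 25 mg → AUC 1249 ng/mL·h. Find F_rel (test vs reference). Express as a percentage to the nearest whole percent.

F_rel = 154%

F_rel = (AUC_test/D_test) / (AUC_ref/D_ref)
      = (2883/37.5) / (1249/25)
      = 76.88 / 49.96 = 1.5388 = 153.88%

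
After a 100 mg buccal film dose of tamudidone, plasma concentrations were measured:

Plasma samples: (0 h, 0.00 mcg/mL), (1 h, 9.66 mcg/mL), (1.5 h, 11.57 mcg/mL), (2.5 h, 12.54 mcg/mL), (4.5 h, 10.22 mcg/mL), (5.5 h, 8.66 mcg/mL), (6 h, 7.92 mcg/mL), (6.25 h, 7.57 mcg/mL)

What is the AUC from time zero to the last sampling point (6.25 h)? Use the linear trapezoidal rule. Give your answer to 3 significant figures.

AUC = 60.5 mcg/mL·h

Trapezoidal AUC_0→6.25:
  [0→1]: (0.00+9.66)/2 × 1 = 4.83
  [1→1.5]: (9.66+11.57)/2 × 0.5 = 5.3075
  [1.5→2.5]: (11.57+12.54)/2 × 1 = 12.055
  [2.5→4.5]: (12.54+10.22)/2 × 2 = 22.76
  [4.5→5.5]: (10.22+8.66)/2 × 1 = 9.44
  [5.5→6]: (8.66+7.92)/2 × 0.5 = 4.145
  [6→6.25]: (7.92+7.57)/2 × 0.25 = 1.93625
  Sum = 60.47375 mcg/mL·h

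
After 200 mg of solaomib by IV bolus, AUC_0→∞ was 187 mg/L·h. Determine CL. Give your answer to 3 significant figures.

CL = Dose_iv / AUC_0→∞
   = 200 / 187 = 1.06952 L/h

CL = 1.07 L/h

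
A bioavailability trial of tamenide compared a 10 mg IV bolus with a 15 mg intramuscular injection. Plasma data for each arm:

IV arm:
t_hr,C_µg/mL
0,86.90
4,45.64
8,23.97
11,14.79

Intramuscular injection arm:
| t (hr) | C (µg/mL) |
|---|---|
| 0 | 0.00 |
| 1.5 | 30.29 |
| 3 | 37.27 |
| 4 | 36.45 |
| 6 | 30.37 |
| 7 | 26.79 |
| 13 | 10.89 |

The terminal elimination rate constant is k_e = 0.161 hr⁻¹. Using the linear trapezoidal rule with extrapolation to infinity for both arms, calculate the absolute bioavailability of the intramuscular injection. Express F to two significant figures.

Trapezoidal AUC_0→11 (IV):
  [0→4]: (86.90+45.64)/2 × 4 = 265.08
  [4→8]: (45.64+23.97)/2 × 4 = 139.22
  [8→11]: (23.97+14.79)/2 × 3 = 58.14
  Sum = 462.44 µg/mL·hr
IV tail: 14.79/0.161 = 91.863; AUC_iv,0→∞ = 462.44 + 91.863 = 554.303 µg/mL·hr
Trapezoidal AUC_0→13 (intramuscular injection):
  [0→1.5]: (0.00+30.29)/2 × 1.5 = 22.7175
  [1.5→3]: (30.29+37.27)/2 × 1.5 = 50.67
  [3→4]: (37.27+36.45)/2 × 1 = 36.86
  [4→6]: (36.45+30.37)/2 × 2 = 66.82
  [6→7]: (30.37+26.79)/2 × 1 = 28.58
  [7→13]: (26.79+10.89)/2 × 6 = 113.04
  Sum = 318.6875 µg/mL·hr
intramuscular injection tail: 10.89/0.161 = 67.640; AUC_ev,0→∞ = 318.6875 + 67.640 = 386.3275 µg/mL·hr
F = (AUC_ev/D_ev)/(AUC_iv/D_iv) = (386.3275/15)/(554.303/10) = 25.7552/55.4303 = 0.4646

F = 0.46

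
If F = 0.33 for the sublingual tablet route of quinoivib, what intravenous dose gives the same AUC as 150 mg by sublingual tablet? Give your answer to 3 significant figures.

D_iv = 49.5 mg

Systemic exposure from an extravascular dose = F × D_ev, so the equivalent IV dose is F × D_ev.
D_iv = F × D_ev = 0.33 × 150 = 49.5 mg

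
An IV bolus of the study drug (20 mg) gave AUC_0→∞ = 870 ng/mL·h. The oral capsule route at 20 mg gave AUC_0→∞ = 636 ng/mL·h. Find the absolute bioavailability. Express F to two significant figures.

F = 0.73

F = (AUC_ev / D_ev) / (AUC_iv / D_iv)
  = (636/20) / (870/20)
  = 31.8 / 43.5 = 0.7310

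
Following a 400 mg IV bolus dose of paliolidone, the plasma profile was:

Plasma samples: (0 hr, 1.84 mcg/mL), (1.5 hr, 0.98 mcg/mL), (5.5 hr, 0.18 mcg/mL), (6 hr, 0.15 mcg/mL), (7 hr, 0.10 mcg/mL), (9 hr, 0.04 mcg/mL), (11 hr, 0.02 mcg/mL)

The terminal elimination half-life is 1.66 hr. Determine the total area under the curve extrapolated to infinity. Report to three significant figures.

Trapezoidal AUC_0→11:
  [0→1.5]: (1.84+0.98)/2 × 1.5 = 2.115
  [1.5→5.5]: (0.98+0.18)/2 × 4 = 2.32
  [5.5→6]: (0.18+0.15)/2 × 0.5 = 0.0825
  [6→7]: (0.15+0.10)/2 × 1 = 0.125
  [7→9]: (0.10+0.04)/2 × 2 = 0.14
  [9→11]: (0.04+0.02)/2 × 2 = 0.06
  Sum = 4.8425 mcg/mL·hr
k_e = ln2 / t½ = 0.693147 / 1.66 = 0.4176 hr^-1
Extrapolated tail: C_last / k_e = 0.02 / 0.4176 = 0.048
AUC_0→∞ = 4.8425 + 0.048 = 4.8905 mcg/mL·hr

AUC = 4.89 mcg/mL·hr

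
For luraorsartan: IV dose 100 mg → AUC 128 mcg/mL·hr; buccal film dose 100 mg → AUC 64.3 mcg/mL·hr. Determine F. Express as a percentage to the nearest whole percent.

F = 50%

F = (AUC_ev / D_ev) / (AUC_iv / D_iv)
  = (64.3/100) / (128/100)
  = 0.643 / 1.28 = 0.5023
  = 50.23%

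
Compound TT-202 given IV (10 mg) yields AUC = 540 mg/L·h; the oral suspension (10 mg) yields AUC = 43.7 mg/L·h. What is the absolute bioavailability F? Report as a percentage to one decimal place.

F = 8.1%

F = (AUC_ev / D_ev) / (AUC_iv / D_iv)
  = (43.7/10) / (540/10)
  = 4.37 / 54 = 0.0809
  = 8.09%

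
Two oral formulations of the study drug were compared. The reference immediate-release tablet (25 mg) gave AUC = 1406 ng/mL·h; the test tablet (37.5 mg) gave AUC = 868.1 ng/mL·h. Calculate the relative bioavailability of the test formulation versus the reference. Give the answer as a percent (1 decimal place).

F_rel = 41.2%

F_rel = (AUC_test/D_test) / (AUC_ref/D_ref)
      = (868.1/37.5) / (1406/25)
      = 23.1493 / 56.24 = 0.4116 = 41.16%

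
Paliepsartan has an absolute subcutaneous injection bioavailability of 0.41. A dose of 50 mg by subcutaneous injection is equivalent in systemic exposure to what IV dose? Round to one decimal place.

Systemic exposure from an extravascular dose = F × D_ev, so the equivalent IV dose is F × D_ev.
D_iv = F × D_ev = 0.41 × 50 = 20.5 mg

D_iv = 20.5 mg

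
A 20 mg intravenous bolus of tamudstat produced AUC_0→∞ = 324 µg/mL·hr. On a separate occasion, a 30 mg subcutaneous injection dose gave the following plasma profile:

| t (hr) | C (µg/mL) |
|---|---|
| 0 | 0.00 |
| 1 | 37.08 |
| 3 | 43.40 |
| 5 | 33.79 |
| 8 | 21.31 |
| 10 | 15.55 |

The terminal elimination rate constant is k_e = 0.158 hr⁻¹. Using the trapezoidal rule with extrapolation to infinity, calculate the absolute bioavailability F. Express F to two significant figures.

F = 0.81

Trapezoidal AUC_0→10 (subcutaneous injection):
  [0→1]: (0.00+37.08)/2 × 1 = 18.54
  [1→3]: (37.08+43.40)/2 × 2 = 80.48
  [3→5]: (43.40+33.79)/2 × 2 = 77.19
  [5→8]: (33.79+21.31)/2 × 3 = 82.65
  [8→10]: (21.31+15.55)/2 × 2 = 36.86
  Sum = 295.72 µg/mL·hr
Tail: C_last/k_e = 15.55/0.158 = 98.418
AUC_0→∞ (subcutaneous injection) = 295.72 + 98.418 = 394.138 µg/mL·hr
F = (AUC_ev/D_ev)/(AUC_iv/D_iv) = (394.138/30)/(324/20) = 13.1379/16.2 = 0.8110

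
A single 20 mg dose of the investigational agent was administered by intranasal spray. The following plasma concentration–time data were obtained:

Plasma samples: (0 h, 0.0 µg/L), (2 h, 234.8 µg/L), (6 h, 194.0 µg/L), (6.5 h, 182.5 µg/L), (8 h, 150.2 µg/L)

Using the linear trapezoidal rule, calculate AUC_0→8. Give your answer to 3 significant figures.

Trapezoidal AUC_0→8:
  [0→2]: (0.0+234.8)/2 × 2 = 234.8
  [2→6]: (234.8+194.0)/2 × 4 = 857.6
  [6→6.5]: (194.0+182.5)/2 × 0.5 = 94.125
  [6.5→8]: (182.5+150.2)/2 × 1.5 = 249.525
  Sum = 1436.05 µg/L·h

AUC = 1440 µg/L·h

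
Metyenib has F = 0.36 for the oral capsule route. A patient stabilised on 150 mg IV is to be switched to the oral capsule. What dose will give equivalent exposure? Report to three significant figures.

D_oral = 417 mg

For equal systemic exposure: F × D_ev = D_iv
D_ev = D_iv / F = 150 / 0.36 = 416.667 mg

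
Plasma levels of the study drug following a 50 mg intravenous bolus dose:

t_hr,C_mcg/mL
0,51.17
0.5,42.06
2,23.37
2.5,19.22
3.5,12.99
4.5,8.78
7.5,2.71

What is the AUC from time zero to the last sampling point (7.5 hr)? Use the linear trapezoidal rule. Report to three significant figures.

AUC = 127 mcg/mL·hr

Trapezoidal AUC_0→7.5:
  [0→0.5]: (51.17+42.06)/2 × 0.5 = 23.3075
  [0.5→2]: (42.06+23.37)/2 × 1.5 = 49.0725
  [2→2.5]: (23.37+19.22)/2 × 0.5 = 10.6475
  [2.5→3.5]: (19.22+12.99)/2 × 1 = 16.105
  [3.5→4.5]: (12.99+8.78)/2 × 1 = 10.885
  [4.5→7.5]: (8.78+2.71)/2 × 3 = 17.235
  Sum = 127.2525 mcg/mL·hr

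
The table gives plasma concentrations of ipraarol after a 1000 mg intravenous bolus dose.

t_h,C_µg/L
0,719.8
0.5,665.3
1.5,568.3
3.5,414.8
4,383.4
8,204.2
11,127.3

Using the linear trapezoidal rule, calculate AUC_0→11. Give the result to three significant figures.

Trapezoidal AUC_0→11:
  [0→0.5]: (719.8+665.3)/2 × 0.5 = 346.275
  [0.5→1.5]: (665.3+568.3)/2 × 1 = 616.8
  [1.5→3.5]: (568.3+414.8)/2 × 2 = 983.1
  [3.5→4]: (414.8+383.4)/2 × 0.5 = 199.55
  [4→8]: (383.4+204.2)/2 × 4 = 1175.2
  [8→11]: (204.2+127.3)/2 × 3 = 497.25
  Sum = 3818.175 µg/L·h

AUC = 3820 µg/L·h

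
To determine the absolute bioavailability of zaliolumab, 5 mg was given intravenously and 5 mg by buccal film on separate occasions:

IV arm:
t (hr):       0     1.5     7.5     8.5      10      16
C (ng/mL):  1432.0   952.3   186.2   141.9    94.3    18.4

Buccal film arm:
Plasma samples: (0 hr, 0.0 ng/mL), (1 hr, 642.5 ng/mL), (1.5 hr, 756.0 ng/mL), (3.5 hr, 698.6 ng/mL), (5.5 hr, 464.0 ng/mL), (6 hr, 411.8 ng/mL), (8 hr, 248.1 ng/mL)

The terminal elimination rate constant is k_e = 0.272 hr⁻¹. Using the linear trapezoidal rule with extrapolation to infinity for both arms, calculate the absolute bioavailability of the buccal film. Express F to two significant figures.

F = 0.85

Trapezoidal AUC_0→16 (IV):
  [0→1.5]: (1432.0+952.3)/2 × 1.5 = 1788.225
  [1.5→7.5]: (952.3+186.2)/2 × 6 = 3415.5
  [7.5→8.5]: (186.2+141.9)/2 × 1 = 164.05
  [8.5→10]: (141.9+94.3)/2 × 1.5 = 177.15
  [10→16]: (94.3+18.4)/2 × 6 = 338.1
  Sum = 5883.025 ng/mL·hr
IV tail: 18.4/0.272 = 67.647; AUC_iv,0→∞ = 5883.025 + 67.647 = 5950.672 ng/mL·hr
Trapezoidal AUC_0→8 (buccal film):
  [0→1]: (0.0+642.5)/2 × 1 = 321.25
  [1→1.5]: (642.5+756.0)/2 × 0.5 = 349.625
  [1.5→3.5]: (756.0+698.6)/2 × 2 = 1454.6
  [3.5→5.5]: (698.6+464.0)/2 × 2 = 1162.6
  [5.5→6]: (464.0+411.8)/2 × 0.5 = 218.95
  [6→8]: (411.8+248.1)/2 × 2 = 659.9
  Sum = 4166.925 ng/mL·hr
buccal film tail: 248.1/0.272 = 912.132; AUC_ev,0→∞ = 4166.925 + 912.132 = 5079.057 ng/mL·hr
F = (AUC_ev/D_ev)/(AUC_iv/D_iv) = (5079.057/5)/(5950.672/5) = 1015.8114/1190.1344 = 0.8535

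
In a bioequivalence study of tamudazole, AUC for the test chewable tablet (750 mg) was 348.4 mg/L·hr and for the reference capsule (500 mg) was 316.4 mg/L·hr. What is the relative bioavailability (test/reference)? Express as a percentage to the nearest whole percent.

F_rel = (AUC_test/D_test) / (AUC_ref/D_ref)
      = (348.4/750) / (316.4/500)
      = 0.464533 / 0.6328 = 0.7341 = 73.41%

F_rel = 73%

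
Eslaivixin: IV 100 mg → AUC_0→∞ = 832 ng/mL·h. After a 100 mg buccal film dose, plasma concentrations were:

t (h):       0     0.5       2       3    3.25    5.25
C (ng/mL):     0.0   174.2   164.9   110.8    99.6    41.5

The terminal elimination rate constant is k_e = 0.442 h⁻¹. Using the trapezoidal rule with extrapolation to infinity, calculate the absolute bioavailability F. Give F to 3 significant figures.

F = 0.838

Trapezoidal AUC_0→5.25 (buccal film):
  [0→0.5]: (0.0+174.2)/2 × 0.5 = 43.55
  [0.5→2]: (174.2+164.9)/2 × 1.5 = 254.325
  [2→3]: (164.9+110.8)/2 × 1 = 137.85
  [3→3.25]: (110.8+99.6)/2 × 0.25 = 26.3
  [3.25→5.25]: (99.6+41.5)/2 × 2 = 141.1
  Sum = 603.125 ng/mL·h
Tail: C_last/k_e = 41.5/0.442 = 93.891
AUC_0→∞ (buccal film) = 603.125 + 93.891 = 697.016 ng/mL·h
F = (AUC_ev/D_ev)/(AUC_iv/D_iv) = (697.016/100)/(832/100) = 6.97016/8.32 = 0.8378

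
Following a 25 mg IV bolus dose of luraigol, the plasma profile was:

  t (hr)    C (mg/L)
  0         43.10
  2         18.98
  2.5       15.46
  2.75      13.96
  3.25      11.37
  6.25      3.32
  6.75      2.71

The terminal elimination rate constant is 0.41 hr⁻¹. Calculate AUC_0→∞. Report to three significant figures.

Trapezoidal AUC_0→6.75:
  [0→2]: (43.10+18.98)/2 × 2 = 62.08
  [2→2.5]: (18.98+15.46)/2 × 0.5 = 8.61
  [2.5→2.75]: (15.46+13.96)/2 × 0.25 = 3.6775
  [2.75→3.25]: (13.96+11.37)/2 × 0.5 = 6.3325
  [3.25→6.25]: (11.37+3.32)/2 × 3 = 22.035
  [6.25→6.75]: (3.32+2.71)/2 × 0.5 = 1.5075
  Sum = 104.2425 mg/L·hr
Extrapolated tail: C_last / k_e = 2.71 / 0.41 = 6.610
AUC_0→∞ = 104.2425 + 6.610 = 110.8525 mg/L·hr

AUC = 111 mg/L·hr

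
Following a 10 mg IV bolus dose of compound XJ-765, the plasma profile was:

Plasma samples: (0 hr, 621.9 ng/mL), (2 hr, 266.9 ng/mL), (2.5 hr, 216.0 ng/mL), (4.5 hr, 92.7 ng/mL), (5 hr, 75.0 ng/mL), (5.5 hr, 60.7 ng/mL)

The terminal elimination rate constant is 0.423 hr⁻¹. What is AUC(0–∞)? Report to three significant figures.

Trapezoidal AUC_0→5.5:
  [0→2]: (621.9+266.9)/2 × 2 = 888.8
  [2→2.5]: (266.9+216.0)/2 × 0.5 = 120.725
  [2.5→4.5]: (216.0+92.7)/2 × 2 = 308.7
  [4.5→5]: (92.7+75.0)/2 × 0.5 = 41.925
  [5→5.5]: (75.0+60.7)/2 × 0.5 = 33.925
  Sum = 1394.075 ng/mL·hr
Extrapolated tail: C_last / k_e = 60.7 / 0.423 = 143.499
AUC_0→∞ = 1394.075 + 143.499 = 1537.574 ng/mL·hr

AUC = 1540 ng/mL·hr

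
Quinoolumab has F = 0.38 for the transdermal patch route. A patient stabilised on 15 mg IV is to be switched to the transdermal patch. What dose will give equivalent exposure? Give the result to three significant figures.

For equal systemic exposure: F × D_ev = D_iv
D_ev = D_iv / F = 15 / 0.38 = 39.4737 mg

D_transdermal = 39.5 mg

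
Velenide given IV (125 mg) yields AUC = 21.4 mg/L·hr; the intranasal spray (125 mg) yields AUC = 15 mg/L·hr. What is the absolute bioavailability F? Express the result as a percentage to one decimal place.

F = (AUC_ev / D_ev) / (AUC_iv / D_iv)
  = (15/125) / (21.4/125)
  = 0.12 / 0.1712 = 0.7009
  = 70.09%

F = 70.1%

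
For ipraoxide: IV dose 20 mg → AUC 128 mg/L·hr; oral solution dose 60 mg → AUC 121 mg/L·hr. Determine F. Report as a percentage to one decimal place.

F = 31.5%

F = (AUC_ev / D_ev) / (AUC_iv / D_iv)
  = (121/60) / (128/20)
  = 2.01667 / 6.4 = 0.3151
  = 31.51%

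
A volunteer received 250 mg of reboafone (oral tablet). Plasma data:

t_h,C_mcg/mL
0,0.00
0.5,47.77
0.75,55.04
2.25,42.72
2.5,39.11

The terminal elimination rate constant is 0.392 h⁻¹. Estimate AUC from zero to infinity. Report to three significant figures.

Trapezoidal AUC_0→2.5:
  [0→0.5]: (0.00+47.77)/2 × 0.5 = 11.9425
  [0.5→0.75]: (47.77+55.04)/2 × 0.25 = 12.85125
  [0.75→2.25]: (55.04+42.72)/2 × 1.5 = 73.32
  [2.25→2.5]: (42.72+39.11)/2 × 0.25 = 10.22875
  Sum = 108.3425 mcg/mL·h
Extrapolated tail: C_last / k_e = 39.11 / 0.392 = 99.770
AUC_0→∞ = 108.3425 + 99.770 = 208.1125 mcg/mL·h

AUC = 208 mcg/mL·h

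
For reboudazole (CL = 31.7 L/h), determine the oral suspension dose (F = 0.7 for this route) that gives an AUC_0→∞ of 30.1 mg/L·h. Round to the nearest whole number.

Dose = 1363 mg

Dose = CL × AUC_0→∞ / F
     = 31.7 × 30.1 / 0.7 = 1363.1 mg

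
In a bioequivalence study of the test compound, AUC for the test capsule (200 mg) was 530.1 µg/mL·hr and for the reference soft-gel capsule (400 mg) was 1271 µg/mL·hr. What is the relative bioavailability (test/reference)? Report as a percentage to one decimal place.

F_rel = (AUC_test/D_test) / (AUC_ref/D_ref)
      = (530.1/200) / (1271/400)
      = 2.6505 / 3.1775 = 0.8341 = 83.41%

F_rel = 83.4%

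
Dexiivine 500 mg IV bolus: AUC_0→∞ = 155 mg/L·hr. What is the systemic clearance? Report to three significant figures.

CL = 3.23 L/hr

CL = Dose_iv / AUC_0→∞
   = 500 / 155 = 3.22581 L/hr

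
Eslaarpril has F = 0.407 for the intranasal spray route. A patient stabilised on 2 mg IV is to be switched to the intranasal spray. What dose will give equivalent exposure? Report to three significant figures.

For equal systemic exposure: F × D_ev = D_iv
D_ev = D_iv / F = 2 / 0.407 = 4.914 mg

D_intranasal = 4.91 mg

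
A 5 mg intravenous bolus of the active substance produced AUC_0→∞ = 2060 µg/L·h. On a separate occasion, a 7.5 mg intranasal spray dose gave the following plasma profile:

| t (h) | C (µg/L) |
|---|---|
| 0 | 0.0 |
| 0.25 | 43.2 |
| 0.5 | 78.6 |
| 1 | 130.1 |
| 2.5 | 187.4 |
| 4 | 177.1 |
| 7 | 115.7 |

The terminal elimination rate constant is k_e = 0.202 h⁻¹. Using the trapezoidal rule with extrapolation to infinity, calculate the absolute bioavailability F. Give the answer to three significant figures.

Trapezoidal AUC_0→7 (intranasal spray):
  [0→0.25]: (0.0+43.2)/2 × 0.25 = 5.4
  [0.25→0.5]: (43.2+78.6)/2 × 0.25 = 15.225
  [0.5→1]: (78.6+130.1)/2 × 0.5 = 52.175
  [1→2.5]: (130.1+187.4)/2 × 1.5 = 238.125
  [2.5→4]: (187.4+177.1)/2 × 1.5 = 273.375
  [4→7]: (177.1+115.7)/2 × 3 = 439.2
  Sum = 1023.5 µg/L·h
Tail: C_last/k_e = 115.7/0.202 = 572.772
AUC_0→∞ (intranasal spray) = 1023.5 + 572.772 = 1596.272 µg/L·h
F = (AUC_ev/D_ev)/(AUC_iv/D_iv) = (1596.272/7.5)/(2060/5) = 212.836/412 = 0.5166

F = 0.517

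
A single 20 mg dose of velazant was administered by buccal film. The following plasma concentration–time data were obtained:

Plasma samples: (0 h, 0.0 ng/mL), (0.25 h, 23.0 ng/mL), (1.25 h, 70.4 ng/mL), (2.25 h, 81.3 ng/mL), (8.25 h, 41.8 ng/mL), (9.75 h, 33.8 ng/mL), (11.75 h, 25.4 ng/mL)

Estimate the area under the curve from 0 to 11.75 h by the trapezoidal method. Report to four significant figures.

Trapezoidal AUC_0→11.75:
  [0→0.25]: (0.0+23.0)/2 × 0.25 = 2.875
  [0.25→1.25]: (23.0+70.4)/2 × 1 = 46.7
  [1.25→2.25]: (70.4+81.3)/2 × 1 = 75.85
  [2.25→8.25]: (81.3+41.8)/2 × 6 = 369.3
  [8.25→9.75]: (41.8+33.8)/2 × 1.5 = 56.7
  [9.75→11.75]: (33.8+25.4)/2 × 2 = 59.2
  Sum = 610.625 ng/mL·h

AUC = 610.6 ng/mL·h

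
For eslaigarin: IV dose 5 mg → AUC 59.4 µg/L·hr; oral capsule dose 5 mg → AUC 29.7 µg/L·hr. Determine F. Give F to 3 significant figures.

F = (AUC_ev / D_ev) / (AUC_iv / D_iv)
  = (29.7/5) / (59.4/5)
  = 5.94 / 11.88 = 0.5000

F = 0.500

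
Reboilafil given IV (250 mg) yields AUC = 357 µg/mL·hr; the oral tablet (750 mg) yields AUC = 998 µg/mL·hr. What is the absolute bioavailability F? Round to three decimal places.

F = (AUC_ev / D_ev) / (AUC_iv / D_iv)
  = (998/750) / (357/250)
  = 1.33067 / 1.428 = 0.9318

F = 0.932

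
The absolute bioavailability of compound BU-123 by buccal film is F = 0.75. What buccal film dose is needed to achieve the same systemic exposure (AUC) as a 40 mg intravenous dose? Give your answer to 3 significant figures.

D_buccal = 53.3 mg

For equal systemic exposure: F × D_ev = D_iv
D_ev = D_iv / F = 40 / 0.75 = 53.3333 mg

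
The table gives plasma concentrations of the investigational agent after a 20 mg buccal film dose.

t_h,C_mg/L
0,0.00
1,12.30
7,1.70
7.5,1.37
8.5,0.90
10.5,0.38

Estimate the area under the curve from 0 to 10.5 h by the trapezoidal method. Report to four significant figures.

Trapezoidal AUC_0→10.5:
  [0→1]: (0.00+12.30)/2 × 1 = 6.15
  [1→7]: (12.30+1.70)/2 × 6 = 42.0
  [7→7.5]: (1.70+1.37)/2 × 0.5 = 0.7675
  [7.5→8.5]: (1.37+0.90)/2 × 1 = 1.135
  [8.5→10.5]: (0.90+0.38)/2 × 2 = 1.28
  Sum = 51.3325 mg/L·h

AUC = 51.33 mg/L·h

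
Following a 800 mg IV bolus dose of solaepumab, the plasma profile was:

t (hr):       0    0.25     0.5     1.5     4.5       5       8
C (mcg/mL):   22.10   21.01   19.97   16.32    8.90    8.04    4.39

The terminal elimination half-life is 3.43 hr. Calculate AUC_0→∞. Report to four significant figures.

AUC = 111.1 mcg/mL·hr

Trapezoidal AUC_0→8:
  [0→0.25]: (22.10+21.01)/2 × 0.25 = 5.38875
  [0.25→0.5]: (21.01+19.97)/2 × 0.25 = 5.1225
  [0.5→1.5]: (19.97+16.32)/2 × 1 = 18.145
  [1.5→4.5]: (16.32+8.90)/2 × 3 = 37.83
  [4.5→5]: (8.90+8.04)/2 × 0.5 = 4.235
  [5→8]: (8.04+4.39)/2 × 3 = 18.645
  Sum = 89.36625 mcg/mL·hr
k_e = ln2 / t½ = 0.693147 / 3.43 = 0.2021 hr^-1
Extrapolated tail: C_last / k_e = 4.39 / 0.2021 = 21.722
AUC_0→∞ = 89.36625 + 21.722 = 111.08825 mcg/mL·hr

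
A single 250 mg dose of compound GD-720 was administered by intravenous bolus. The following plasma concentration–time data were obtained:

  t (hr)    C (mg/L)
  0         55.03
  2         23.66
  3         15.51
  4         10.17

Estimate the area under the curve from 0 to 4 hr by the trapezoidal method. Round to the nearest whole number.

Trapezoidal AUC_0→4:
  [0→2]: (55.03+23.66)/2 × 2 = 78.69
  [2→3]: (23.66+15.51)/2 × 1 = 19.585
  [3→4]: (15.51+10.17)/2 × 1 = 12.84
  Sum = 111.115 mg/L·hr

AUC = 111 mg/L·hr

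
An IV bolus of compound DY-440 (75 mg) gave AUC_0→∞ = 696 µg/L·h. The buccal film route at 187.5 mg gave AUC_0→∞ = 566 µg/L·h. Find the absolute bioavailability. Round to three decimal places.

F = 0.325

F = (AUC_ev / D_ev) / (AUC_iv / D_iv)
  = (566/187.5) / (696/75)
  = 3.01867 / 9.28 = 0.3253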